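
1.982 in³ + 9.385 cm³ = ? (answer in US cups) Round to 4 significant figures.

1.982 in³ = 0.137281 US cup and 9.385 cm³ = 0.0396681 US cup.
0.137281 + 0.0396681 ≈ 0.1769 US cup.

0.1769 US cups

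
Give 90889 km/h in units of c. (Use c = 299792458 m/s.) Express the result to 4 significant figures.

8.421 × 10^-5 c

1 km/h = 9.26567 × 10^-10 c.
90889 × 9.26567 × 10^-10 ≈ 8.421 × 10^-5 c.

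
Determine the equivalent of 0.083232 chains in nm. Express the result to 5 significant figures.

1.6744e+9 nanometers

1 chain = 2.01168e+10 nm.
0.083232 × 2.01168e+10 ≈ 1.6744e+9 nm.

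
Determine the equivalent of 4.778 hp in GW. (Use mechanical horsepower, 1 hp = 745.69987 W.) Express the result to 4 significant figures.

3.563e-6 gigawatts

1 horsepower = 7.45700e-7 GW.
4.778 × 7.45700e-7 ≈ 3.563e-6 GW.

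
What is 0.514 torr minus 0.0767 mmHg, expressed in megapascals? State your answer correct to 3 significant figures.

5.83 × 10^-5 MPa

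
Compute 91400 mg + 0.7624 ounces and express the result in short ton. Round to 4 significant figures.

0.0001246 short ton

91400 mg = 0.000100751 short ton and 0.7624 oz = 2.38250e-5 short ton.
0.000100751 + 2.38250e-5 ≈ 0.0001246 short ton.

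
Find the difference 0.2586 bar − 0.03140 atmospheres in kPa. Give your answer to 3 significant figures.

22.7 kPa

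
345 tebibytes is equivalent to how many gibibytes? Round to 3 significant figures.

353000 GiB

1 tebibyte = 1024.00 gibibytes.
Then 345 × 1024.00 ≈ 353000 GiB.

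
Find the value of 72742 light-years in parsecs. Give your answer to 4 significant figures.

22300 pc

1 light-year = 0.306601 parsecs.
Then 72742 × 0.306601 ≈ 22300 pc.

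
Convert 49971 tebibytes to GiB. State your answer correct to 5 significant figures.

5.1170e+7 gibibytes

1 TiB = 1024.00 GiB.
So 49971 × 1024.00 ≈ 5.1170e+7 GiB.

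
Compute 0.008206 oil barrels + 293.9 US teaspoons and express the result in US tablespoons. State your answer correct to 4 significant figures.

0.008206 bbl = 88.2309 US tbsp and 293.9 US tsp = 97.9667 US tbsp.
88.2309 + 97.9667 ≈ 186.2 US tbsp.

186.2 US tablespoons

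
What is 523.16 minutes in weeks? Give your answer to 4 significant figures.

1 minute = 9.92063e-5 wk.
Thus 523.16 × 9.92063e-5 ≈ 0.05190 wk.

0.05190 weeks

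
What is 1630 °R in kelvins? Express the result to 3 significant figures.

906 kelvins

°R = K × 9/5.
Applying the formula gives 906 K.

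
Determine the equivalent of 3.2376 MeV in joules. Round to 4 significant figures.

1 megaelectronvolt = 1.60218 × 10^-13 J.
Then 3.2376 × 1.60218 × 10^-13 ≈ 5.187 × 10^-13 J.

5.187 × 10^-13 J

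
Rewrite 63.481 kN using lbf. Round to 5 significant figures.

14271 lbf

1 kN = 224.809 pounds-force.
Then 63.481 × 224.809 ≈ 14271 lbf.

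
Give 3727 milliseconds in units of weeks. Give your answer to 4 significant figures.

6.162e-6 weeks

1 ms = 1.65344e-9 weeks.
So 3727 × 1.65344e-9 ≈ 6.162e-6 wk.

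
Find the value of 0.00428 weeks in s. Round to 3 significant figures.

2590 seconds

1 wk = 604800 seconds.
Thus 0.00428 × 604800 ≈ 2590 s.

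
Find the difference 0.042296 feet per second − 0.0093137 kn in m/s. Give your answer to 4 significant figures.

0.042296 ft/s = 0.0128918 m/s and 0.0093137 kn = 0.00479138 m/s.
0.0128918 − 0.00479138 ≈ 0.008100 m/s.

0.008100 meters per second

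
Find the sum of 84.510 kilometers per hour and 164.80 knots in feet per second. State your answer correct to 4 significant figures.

84.510 km/h = 77.0177 ft/s and 164.80 kn = 278.151 ft/s.
77.0177 + 278.151 ≈ 355.2 ft/s.

355.2 ft/s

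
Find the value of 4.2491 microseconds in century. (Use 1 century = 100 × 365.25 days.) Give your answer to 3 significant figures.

1.35e-15 century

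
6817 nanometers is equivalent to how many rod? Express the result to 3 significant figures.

1.36 × 10^-6 rods

1 nm = 1.98839 × 10^-10 rod.
Thus 6817 × 1.98839 × 10^-10 ≈ 1.36 × 10^-6 rod.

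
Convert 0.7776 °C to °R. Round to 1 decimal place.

493.1 °R

°R = (°C + 273.15) × 9/5.
Applying the formula gives 493.1 °R.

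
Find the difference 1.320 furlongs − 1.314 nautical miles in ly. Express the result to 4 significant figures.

1.320 furlong = 2.80678 × 10^-14 ly and 1.314 nmi = 2.57224 × 10^-13 ly.
2.80678 × 10^-14 − 2.57224 × 10^-13 ≈ -2.292 × 10^-13 ly.

-2.292 × 10^-13 light-years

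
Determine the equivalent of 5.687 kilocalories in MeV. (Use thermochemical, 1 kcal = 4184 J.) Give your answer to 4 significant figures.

1.485e+17 megaelectronvolts

1 kilocalorie = 2.61145e+16 MeV.
Then 5.687 × 2.61145e+16 ≈ 1.485e+17 MeV.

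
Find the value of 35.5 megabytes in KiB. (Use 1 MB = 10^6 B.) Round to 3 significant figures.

34700 KiB

1 MB = 976.5625 KiB.
So 35.5 × 976.5625 ≈ 34700 KiB.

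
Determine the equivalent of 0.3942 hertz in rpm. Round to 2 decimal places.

23.65 rpm

1 Hz = 60.0000 rpm.
0.3942 × 60.0000 ≈ 23.65 rpm.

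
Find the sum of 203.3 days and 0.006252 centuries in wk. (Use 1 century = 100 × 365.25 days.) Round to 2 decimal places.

61.66 wk

203.3 d = 29.0429 wk and 0.006252 century = 32.6220 wk.
29.0429 + 32.6220 ≈ 61.66 wk.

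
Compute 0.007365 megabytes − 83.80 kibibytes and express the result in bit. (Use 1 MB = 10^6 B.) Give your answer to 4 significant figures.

-627600 bits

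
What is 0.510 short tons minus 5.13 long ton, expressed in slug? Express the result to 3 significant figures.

-325 slug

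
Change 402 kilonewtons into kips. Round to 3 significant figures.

1 kilonewton = 0.224809 kip.
Thus 402 × 0.224809 ≈ 90.4 kip.

90.4 kip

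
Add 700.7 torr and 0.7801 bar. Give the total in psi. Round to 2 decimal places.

24.86 pounds per square inch

700.7 torr = 13.5493 psi and 0.7801 bar = 11.3144 psi.
13.5493 + 11.3144 ≈ 24.86 psi.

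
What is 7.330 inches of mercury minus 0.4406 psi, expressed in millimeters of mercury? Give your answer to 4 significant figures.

163.4 mmHg

7.330 inHg = 186.182 mmHg and 0.4406 psi = 22.7856 mmHg.
186.182 − 22.7856 ≈ 163.4 mmHg.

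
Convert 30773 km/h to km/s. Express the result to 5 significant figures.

1 kilometer per hour = 0.000277778 kilometers per second.
Thus 30773 × 0.000277778 ≈ 8.5481 km/s.

8.5481 km/s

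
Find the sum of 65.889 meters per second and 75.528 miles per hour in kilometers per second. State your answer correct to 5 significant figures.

0.099653 kilometers per second

65.889 m/s = 0.0658890 km/s and 75.528 mph = 0.0337640 km/s.
0.0658890 + 0.0337640 ≈ 0.099653 km/s.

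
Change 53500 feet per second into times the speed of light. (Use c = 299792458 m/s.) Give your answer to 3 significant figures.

5.44e-5 times the speed of light

1 foot per second = 1.01670e-9 c.
Thus 53500 × 1.01670e-9 ≈ 5.44e-5 c.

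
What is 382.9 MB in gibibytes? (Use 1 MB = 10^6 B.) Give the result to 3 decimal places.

1 megabyte = 0.000931323 gibibytes.
Thus 382.9 × 0.000931323 ≈ 0.357 GiB.

0.357 GiB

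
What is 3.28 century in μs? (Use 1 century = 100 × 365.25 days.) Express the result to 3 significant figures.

1 century = 3.15576 × 10^15 microseconds.
So 3.28 × 3.15576 × 10^15 ≈ 1.04 × 10^16 μs.

1.04 × 10^16 microseconds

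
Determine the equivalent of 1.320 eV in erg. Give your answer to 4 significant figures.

2.115 × 10^-12 erg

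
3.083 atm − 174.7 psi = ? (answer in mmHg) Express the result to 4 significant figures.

3.083 atm = 2343.08 mmHg and 174.7 psi = 9034.60 mmHg.
2343.08 − 9034.60 ≈ -6692 mmHg.

-6692 mmHg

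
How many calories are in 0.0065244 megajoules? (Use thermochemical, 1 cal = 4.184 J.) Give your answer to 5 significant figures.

1 megajoule = 239006 calories.
0.0065244 × 239006 ≈ 1559.4 cal.

1559.4 cal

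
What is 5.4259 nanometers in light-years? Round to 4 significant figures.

1 nm = 1.05700 × 10^-25 ly.
So 5.4259 × 1.05700 × 10^-25 ≈ 5.735 × 10^-25 ly.

5.735 × 10^-25 ly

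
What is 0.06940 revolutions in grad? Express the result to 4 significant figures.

1 revolution = 400.000 grad.
Then 0.06940 × 400.000 ≈ 27.76 grad.

27.76 grad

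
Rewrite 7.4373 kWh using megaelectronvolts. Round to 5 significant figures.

1 kilowatt-hour = 2.24694e+19 megaelectronvolts.
So 7.4373 × 2.24694e+19 ≈ 1.6711e+20 MeV.

1.6711e+20 MeV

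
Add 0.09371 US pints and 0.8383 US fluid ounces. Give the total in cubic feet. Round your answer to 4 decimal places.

0.0024 ft³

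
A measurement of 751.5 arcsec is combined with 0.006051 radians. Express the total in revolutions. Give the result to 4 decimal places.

751.5 arcsec = 0.000579861 rev and 0.006051 rad = 0.000963047 rev.
0.000579861 + 0.000963047 ≈ 0.0015 rev.

0.0015 rev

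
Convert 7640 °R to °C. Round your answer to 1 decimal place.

°R = (°C + 273.15) × 9/5.
Applying the formula gives 3971.3 °C.

3971.3 degrees Celsius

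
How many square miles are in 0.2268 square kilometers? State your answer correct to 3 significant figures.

1 square kilometer = 0.386102 square miles.
Thus 0.2268 × 0.386102 ≈ 0.0876 mi².

0.0876 mi²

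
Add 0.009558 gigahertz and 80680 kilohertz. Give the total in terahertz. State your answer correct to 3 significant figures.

0.009558 GHz = 9.55800 × 10^-6 THz and 80680 kHz = 8.06800 × 10^-5 THz.
9.55800 × 10^-6 + 8.06800 × 10^-5 ≈ 9.02 × 10^-5 THz.

9.02 × 10^-5 THz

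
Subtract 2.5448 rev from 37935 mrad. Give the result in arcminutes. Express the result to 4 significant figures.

37935 mrad = 130411 arcmin and 2.5448 rev = 54967.7 arcmin.
130411 − 54967.7 ≈ 75440 arcmin.

75440 arcmin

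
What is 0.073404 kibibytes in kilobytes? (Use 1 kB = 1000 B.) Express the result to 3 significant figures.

1 kibibyte = 1.02400 kB.
Then 0.073404 × 1.02400 ≈ 0.0752 kB.

0.0752 kB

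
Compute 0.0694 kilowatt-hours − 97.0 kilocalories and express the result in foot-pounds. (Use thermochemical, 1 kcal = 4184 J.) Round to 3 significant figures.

-115000 ft·lbf

0.0694 kWh = 184273 ft·lbf and 97.0 kcal = 299338 ft·lbf.
184273 − 299338 ≈ -115000 ft·lbf.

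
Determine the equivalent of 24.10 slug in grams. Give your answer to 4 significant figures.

351700 g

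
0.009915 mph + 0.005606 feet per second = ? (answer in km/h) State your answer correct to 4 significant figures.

0.02211 kilometers per hour

0.009915 mph = 0.0159566 km/h and 0.005606 ft/s = 0.00615135 km/h.
0.0159566 + 0.00615135 ≈ 0.02211 km/h.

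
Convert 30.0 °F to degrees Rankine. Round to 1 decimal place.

489.7 °R

°R = °F + 459.67.
Applying the formula gives 489.7 °R.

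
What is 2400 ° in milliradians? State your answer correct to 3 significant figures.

41900 mrad

1 ° = 17.4533 mrad.
Thus 2400 × 17.4533 ≈ 41900 mrad.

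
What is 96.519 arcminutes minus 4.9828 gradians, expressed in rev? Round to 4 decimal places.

-0.0080 revolutions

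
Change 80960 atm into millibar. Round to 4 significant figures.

8.203e+7 mbar

1 atm = 1013.25 mbar.
80960 × 1013.25 ≈ 8.203e+7 mbar.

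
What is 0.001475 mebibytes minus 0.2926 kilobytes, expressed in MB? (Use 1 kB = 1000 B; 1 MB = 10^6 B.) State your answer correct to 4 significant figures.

0.001475 MiB = 0.00154665 MB and 0.2926 kB = 0.000292600 MB.
0.00154665 − 0.000292600 ≈ 0.001254 MB.

0.001254 MB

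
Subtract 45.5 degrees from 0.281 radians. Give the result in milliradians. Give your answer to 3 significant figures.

0.281 rad = 281.000 mrad and 45.5 ° = 794.125 mrad.
281.000 − 794.125 ≈ -513 mrad.

-513 milliradians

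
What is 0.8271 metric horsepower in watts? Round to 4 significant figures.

608.3 W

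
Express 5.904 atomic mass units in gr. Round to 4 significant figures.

1 u = 2.56260 × 10^-23 grains.
5.904 × 2.56260 × 10^-23 ≈ 1.513 × 10^-22 gr.

1.513 × 10^-22 gr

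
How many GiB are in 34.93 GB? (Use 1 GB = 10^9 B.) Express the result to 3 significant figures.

1 gigabyte = 0.931323 GiB.
Then 34.93 × 0.931323 ≈ 32.5 GiB.

32.5 gibibytes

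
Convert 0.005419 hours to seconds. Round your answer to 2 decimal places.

19.51 s

1 h = 3600.00 s.
0.005419 × 3600.00 ≈ 19.51 s.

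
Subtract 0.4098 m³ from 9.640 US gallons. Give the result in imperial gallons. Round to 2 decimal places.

-82.12 imperial gallons

9.640 US gal = 8.02698 imp gal and 0.4098 m³ = 90.1434 imp gal.
8.02698 − 90.1434 ≈ -82.12 imp gal.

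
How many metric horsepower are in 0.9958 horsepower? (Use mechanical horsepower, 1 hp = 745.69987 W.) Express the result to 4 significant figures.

1.010 PS

1 hp = 1.01387 metric horsepower.
Then 0.9958 × 1.01387 ≈ 1.010 PS.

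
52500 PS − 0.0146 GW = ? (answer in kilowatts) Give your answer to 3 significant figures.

24000 kW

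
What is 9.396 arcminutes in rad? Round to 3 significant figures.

1 arcminute = 0.000290888 rad.
Then 9.396 × 0.000290888 ≈ 0.00273 rad.

0.00273 radians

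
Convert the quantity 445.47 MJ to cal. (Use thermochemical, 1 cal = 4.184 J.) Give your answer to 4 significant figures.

1.065 × 10^8 calories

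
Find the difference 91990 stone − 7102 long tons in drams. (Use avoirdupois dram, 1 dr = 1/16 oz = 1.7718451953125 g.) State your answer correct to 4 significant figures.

-3.743e+9 drams

91990 st = 3.29692e+8 dr and 7102 long ton = 4.07257e+9 dr.
3.29692e+8 − 4.07257e+9 ≈ -3.743e+9 dr.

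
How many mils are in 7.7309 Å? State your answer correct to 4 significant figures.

3.044e-5 mils

1 angstrom = 3.93701e-6 mil.
Then 7.7309 × 3.93701e-6 ≈ 3.044e-5 mil.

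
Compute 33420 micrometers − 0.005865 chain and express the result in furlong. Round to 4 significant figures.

-0.0004204 furlong

33420 μm = 0.000166130 furlong and 0.005865 chain = 0.000586500 furlong.
0.000166130 − 0.000586500 ≈ -0.0004204 furlong.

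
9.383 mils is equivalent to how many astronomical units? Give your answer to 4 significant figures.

1.593 × 10^-15 astronomical units

1 mil = 1.69789 × 10^-16 astronomical units.
Then 9.383 × 1.69789 × 10^-16 ≈ 1.593 × 10^-15 au.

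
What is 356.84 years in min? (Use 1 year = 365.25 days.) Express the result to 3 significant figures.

1.88 × 10^8 minutes

1 year = 525960 minutes.
356.84 × 525960 ≈ 1.88 × 10^8 min.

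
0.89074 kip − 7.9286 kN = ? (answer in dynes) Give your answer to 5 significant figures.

0.89074 kip = 3.96221 × 10^8 dyn and 7.9286 kN = 7.92860 × 10^8 dyn.
3.96221 × 10^8 − 7.92860 × 10^8 ≈ -3.9664 × 10^8 dyn.

-3.9664 × 10^8 dynes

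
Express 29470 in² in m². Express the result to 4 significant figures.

1 in² = 0.000645160 m².
So 29470 × 0.000645160 ≈ 19.01 m².

19.01 square meters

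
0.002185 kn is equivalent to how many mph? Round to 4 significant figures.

0.002514 miles per hour

1 knot = 1.15078 mph.
So 0.002185 × 1.15078 ≈ 0.002514 mph.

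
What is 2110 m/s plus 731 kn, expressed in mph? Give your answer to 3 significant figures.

5560 mph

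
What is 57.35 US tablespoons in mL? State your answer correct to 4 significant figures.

1 US tbsp = 14.7868 mL.
Then 57.35 × 14.7868 ≈ 848.0 mL.

848.0 milliliters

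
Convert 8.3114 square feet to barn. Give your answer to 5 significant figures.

7.7215e+27 barn

1 ft² = 9.29030e+26 barns.
8.3114 × 9.29030e+26 ≈ 7.7215e+27 barn.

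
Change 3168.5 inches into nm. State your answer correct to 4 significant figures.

8.048 × 10^10 nanometers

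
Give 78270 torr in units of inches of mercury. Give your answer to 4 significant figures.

1 torr = 0.0393701 inHg.
Then 78270 × 0.0393701 ≈ 3081 inHg.

3081 inches of mercury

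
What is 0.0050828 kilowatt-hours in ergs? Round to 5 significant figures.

1.8298e+11 erg

1 kWh = 3.60000e+13 ergs.
0.0050828 × 3.60000e+13 ≈ 1.8298e+11 erg.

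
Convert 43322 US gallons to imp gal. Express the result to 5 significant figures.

1 US gal = 0.832674 imp gal.
So 43322 × 0.832674 ≈ 36073 imp gal.

36073 imp gal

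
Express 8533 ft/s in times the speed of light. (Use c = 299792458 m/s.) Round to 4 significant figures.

1 foot per second = 1.01670e-9 c.
8533 × 1.01670e-9 ≈ 8.676e-6 c.

8.676e-6 c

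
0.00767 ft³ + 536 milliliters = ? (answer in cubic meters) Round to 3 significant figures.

0.000753 cubic meters

0.00767 ft³ = 0.000217190 m³ and 536 mL = 0.000536000 m³.
0.000217190 + 0.000536000 ≈ 0.000753 m³.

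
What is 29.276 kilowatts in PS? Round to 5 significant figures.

1 kilowatt = 1.35962 metric horsepower.
So 29.276 × 1.35962 ≈ 39.804 PS.

39.804 metric horsepower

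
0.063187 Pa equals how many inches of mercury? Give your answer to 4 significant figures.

1.866 × 10^-5 inHg

1 pascal = 0.000295300 inHg.
Thus 0.063187 × 0.000295300 ≈ 1.866 × 10^-5 inHg.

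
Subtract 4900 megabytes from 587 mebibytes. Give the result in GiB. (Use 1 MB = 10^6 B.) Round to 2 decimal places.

-3.99 gibibytes

587 MiB = 0.573242 GiB and 4900 MB = 4.56348 GiB.
0.573242 − 4.56348 ≈ -3.99 GiB.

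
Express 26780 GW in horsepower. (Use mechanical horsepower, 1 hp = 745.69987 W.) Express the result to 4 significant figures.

3.591e+10 hp

1 gigawatt = 1.34102e+6 horsepower.
Then 26780 × 1.34102e+6 ≈ 3.591e+10 hp.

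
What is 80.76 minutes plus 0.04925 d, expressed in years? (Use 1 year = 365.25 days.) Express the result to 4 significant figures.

0.0002884 yr

80.76 min = 0.000153548 yr and 0.04925 d = 0.000134839 yr.
0.000153548 + 0.000134839 ≈ 0.0002884 yr.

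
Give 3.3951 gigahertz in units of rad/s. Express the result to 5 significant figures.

2.1332e+10 radians per second

1 GHz = 6.28319e+9 rad/s.
Then 3.3951 × 6.28319e+9 ≈ 2.1332e+10 rad/s.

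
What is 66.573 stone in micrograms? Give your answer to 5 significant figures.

4.2276 × 10^11 μg

1 stone = 6.35029 × 10^9 μg.
So 66.573 × 6.35029 × 10^9 ≈ 4.2276 × 10^11 μg.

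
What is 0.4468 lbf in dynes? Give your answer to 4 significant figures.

198700 dynes

1 pound-force = 444822 dyn.
0.4468 × 444822 ≈ 198700 dyn.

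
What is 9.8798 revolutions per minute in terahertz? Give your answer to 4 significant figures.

1 revolution per minute = 1.66667 × 10^-14 THz.
Thus 9.8798 × 1.66667 × 10^-14 ≈ 1.647 × 10^-13 THz.

1.647 × 10^-13 THz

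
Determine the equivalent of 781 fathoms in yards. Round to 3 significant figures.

1560 yd

1 fathom = 2.00000 yards.
Thus 781 × 2.00000 ≈ 1560 yd.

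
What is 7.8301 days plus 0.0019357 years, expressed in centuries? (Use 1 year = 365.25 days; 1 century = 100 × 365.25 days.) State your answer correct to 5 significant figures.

0.00023373 centuries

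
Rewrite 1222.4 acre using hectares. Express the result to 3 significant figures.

1 acre = 0.404686 ha.
So 1222.4 × 0.404686 ≈ 495 ha.

495 ha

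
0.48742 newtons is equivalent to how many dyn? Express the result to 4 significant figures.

1 N = 100000 dynes.
Thus 0.48742 × 100000 ≈ 48740 dyn.

48740 dynes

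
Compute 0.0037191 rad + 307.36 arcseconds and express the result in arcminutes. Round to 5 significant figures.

0.0037191 rad = 12.7853 arcmin and 307.36 arcsec = 5.12267 arcmin.
12.7853 + 5.12267 ≈ 17.908 arcmin.

17.908 arcmin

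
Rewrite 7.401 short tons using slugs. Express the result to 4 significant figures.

460.1 slug

1 short ton = 62.1619 slug.
7.401 × 62.1619 ≈ 460.1 slug.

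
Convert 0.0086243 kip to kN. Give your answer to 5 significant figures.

0.038363 kN

1 kip = 4.44822 kN.
So 0.0086243 × 4.44822 ≈ 0.038363 kN.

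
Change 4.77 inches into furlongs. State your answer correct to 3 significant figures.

0.000602 furlong

1 inch = 0.000126263 furlongs.
Thus 4.77 × 0.000126263 ≈ 0.000602 furlong.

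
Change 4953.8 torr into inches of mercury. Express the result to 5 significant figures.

195.03 inches of mercury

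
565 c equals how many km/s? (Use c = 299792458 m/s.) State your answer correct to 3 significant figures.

1.69 × 10^8 km/s

1 c = 299792 kilometers per second.
Thus 565 × 299792 ≈ 1.69 × 10^8 km/s.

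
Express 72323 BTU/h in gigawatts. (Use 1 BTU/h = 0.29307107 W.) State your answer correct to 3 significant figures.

1 BTU per hour = 2.93071 × 10^-10 GW.
Thus 72323 × 2.93071 × 10^-10 ≈ 2.12 × 10^-5 GW.

2.12 × 10^-5 GW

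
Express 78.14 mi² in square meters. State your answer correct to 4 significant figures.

2.024 × 10^8 square meters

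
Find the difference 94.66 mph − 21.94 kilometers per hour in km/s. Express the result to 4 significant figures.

0.03622 kilometers per second

94.66 mph = 0.0423168 km/s and 21.94 km/h = 0.00609444 km/s.
0.0423168 − 0.00609444 ≈ 0.03622 km/s.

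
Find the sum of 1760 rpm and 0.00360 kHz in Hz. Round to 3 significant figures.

1760 rpm = 29.3333 Hz and 0.00360 kHz = 3.60000 Hz.
29.3333 + 3.60000 ≈ 32.9 Hz.

32.9 Hz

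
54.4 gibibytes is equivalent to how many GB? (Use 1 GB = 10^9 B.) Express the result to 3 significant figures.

58.4 GB

1 gibibyte = 1.07374 GB.
So 54.4 × 1.07374 ≈ 58.4 GB.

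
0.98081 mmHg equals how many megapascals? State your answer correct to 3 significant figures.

1 millimeter of mercury = 0.000133322 megapascals.
Then 0.98081 × 0.000133322 ≈ 0.000131 MPa.

0.000131 MPa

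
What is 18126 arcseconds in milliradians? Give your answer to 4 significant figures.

87.88 mrad

1 arcsec = 0.00484814 mrad.
18126 × 0.00484814 ≈ 87.88 mrad.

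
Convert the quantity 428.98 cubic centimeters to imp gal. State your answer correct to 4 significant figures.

1 cm³ = 0.000219969 imp gal.
Then 428.98 × 0.000219969 ≈ 0.09436 imp gal.

0.09436 imp gal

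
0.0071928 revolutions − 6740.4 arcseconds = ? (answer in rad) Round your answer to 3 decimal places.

0.013 radians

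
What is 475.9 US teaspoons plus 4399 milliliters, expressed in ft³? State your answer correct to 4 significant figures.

0.2382 cubic feet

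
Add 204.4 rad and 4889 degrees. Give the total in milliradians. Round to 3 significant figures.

290000 milliradians

204.4 rad = 204400 mrad and 4889 ° = 85329.1 mrad.
204400 + 85329.1 ≈ 290000 mrad.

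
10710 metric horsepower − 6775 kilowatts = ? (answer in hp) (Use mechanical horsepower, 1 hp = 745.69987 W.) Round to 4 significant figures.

10710 PS = 10563.5 hp and 6775 kW = 9085.42 hp.
10563.5 − 9085.42 ≈ 1478 hp.

1478 horsepower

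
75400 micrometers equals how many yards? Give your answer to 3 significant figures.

0.0825 yards

1 micrometer = 1.09361 × 10^-6 yards.
So 75400 × 1.09361 × 10^-6 ≈ 0.0825 yd.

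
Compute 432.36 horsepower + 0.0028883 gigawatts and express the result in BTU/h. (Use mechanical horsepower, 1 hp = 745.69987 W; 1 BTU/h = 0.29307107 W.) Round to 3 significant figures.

432.36 hp = 1.10011 × 10^6 BTU/h and 0.0028883 GW = 9.85529 × 10^6 BTU/h.
1.10011 × 10^6 + 9.85529 × 10^6 ≈ 1.10 × 10^7 BTU/h.

1.10 × 10^7 BTU per hour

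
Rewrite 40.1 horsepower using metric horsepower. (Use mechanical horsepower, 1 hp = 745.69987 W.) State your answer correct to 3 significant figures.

1 horsepower = 1.01387 metric horsepower.
So 40.1 × 1.01387 ≈ 40.7 PS.

40.7 metric horsepower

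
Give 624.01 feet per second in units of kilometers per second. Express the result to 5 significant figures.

0.19020 kilometers per second

1 ft/s = 0.000304800 km/s.
624.01 × 0.000304800 ≈ 0.19020 km/s.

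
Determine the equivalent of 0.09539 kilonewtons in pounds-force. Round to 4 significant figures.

21.44 pounds-force

1 kN = 224.809 pounds-force.
Then 0.09539 × 224.809 ≈ 21.44 lbf.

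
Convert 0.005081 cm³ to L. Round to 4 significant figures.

1 cm³ = 0.00100000 liters.
So 0.005081 × 0.00100000 ≈ 5.081e-6 L.

5.081e-6 liters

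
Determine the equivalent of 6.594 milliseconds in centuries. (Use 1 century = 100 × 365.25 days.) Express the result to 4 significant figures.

1 millisecond = 3.16881 × 10^-13 century.
6.594 × 3.16881 × 10^-13 ≈ 2.090 × 10^-12 century.

2.090 × 10^-12 century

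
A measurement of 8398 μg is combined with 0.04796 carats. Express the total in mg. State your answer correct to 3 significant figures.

18.0 milligrams

8398 μg = 8.39800 mg and 0.04796 ct = 9.59200 mg.
8.39800 + 9.59200 ≈ 18.0 mg.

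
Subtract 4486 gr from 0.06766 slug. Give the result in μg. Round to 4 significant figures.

0.06766 slug = 9.87423 × 10^8 μg and 4486 gr = 2.90688 × 10^8 μg.
9.87423 × 10^8 − 2.90688 × 10^8 ≈ 6.967 × 10^8 μg.

6.967 × 10^8 micrograms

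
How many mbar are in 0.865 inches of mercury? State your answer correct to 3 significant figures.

1 inHg = 33.8639 mbar.
0.865 × 33.8639 ≈ 29.3 mbar.

29.3 millibar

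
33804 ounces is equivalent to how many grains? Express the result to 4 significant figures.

1.479 × 10^7 gr

1 ounce = 437.500 grains.
So 33804 × 437.500 ≈ 1.479 × 10^7 gr.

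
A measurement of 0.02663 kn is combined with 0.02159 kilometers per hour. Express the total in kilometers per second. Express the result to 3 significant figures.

0.02663 kn = 1.36997e-5 km/s and 0.02159 km/h = 5.99722e-6 km/s.
1.36997e-5 + 5.99722e-6 ≈ 1.97e-5 km/s.

1.97e-5 kilometers per second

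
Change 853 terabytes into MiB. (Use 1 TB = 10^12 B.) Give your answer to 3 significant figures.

8.13 × 10^8 MiB

1 terabyte = 953674 MiB.
853 × 953674 ≈ 8.13 × 10^8 MiB.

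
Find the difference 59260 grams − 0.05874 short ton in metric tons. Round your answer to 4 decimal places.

0.0060 t

59260 g = 0.0592600 t and 0.05874 short ton = 0.0532880 t.
0.0592600 − 0.0532880 ≈ 0.0060 t.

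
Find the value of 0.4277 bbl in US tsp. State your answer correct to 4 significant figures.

1 oil barrel = 32256.0 US tsp.
Thus 0.4277 × 32256.0 ≈ 13800 US tsp.

13800 US teaspoons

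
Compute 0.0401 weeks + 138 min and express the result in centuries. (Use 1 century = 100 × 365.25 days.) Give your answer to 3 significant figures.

1.03 × 10^-5 century

0.0401 wk = 7.68515 × 10^-6 century and 138 min = 2.62377 × 10^-6 century.
7.68515 × 10^-6 + 2.62377 × 10^-6 ≈ 1.03 × 10^-5 century.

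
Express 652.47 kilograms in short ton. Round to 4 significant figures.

1 kilogram = 0.00110231 short ton.
Then 652.47 × 0.00110231 ≈ 0.7192 short ton.

0.7192 short tons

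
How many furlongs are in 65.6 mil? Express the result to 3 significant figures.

1 mil = 1.26263 × 10^-7 furlong.
So 65.6 × 1.26263 × 10^-7 ≈ 8.28 × 10^-6 furlong.

8.28 × 10^-6 furlongs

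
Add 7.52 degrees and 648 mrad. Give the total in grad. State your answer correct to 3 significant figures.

49.6 grad

7.52 ° = 8.35556 grad and 648 mrad = 41.2530 grad.
8.35556 + 41.2530 ≈ 49.6 grad.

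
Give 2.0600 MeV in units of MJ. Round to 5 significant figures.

3.3005e-19 MJ

1 MeV = 1.60218e-19 MJ.
Thus 2.0600 × 1.60218e-19 ≈ 3.3005e-19 MJ.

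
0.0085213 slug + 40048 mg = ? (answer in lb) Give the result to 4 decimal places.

0.3625 pounds

0.0085213 slug = 0.274165 lb and 40048 mg = 0.0882907 lb.
0.274165 + 0.0882907 ≈ 0.3625 lb.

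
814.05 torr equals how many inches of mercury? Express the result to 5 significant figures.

32.049 inches of mercury

1 torr = 0.0393701 inHg.
So 814.05 × 0.0393701 ≈ 32.049 inHg.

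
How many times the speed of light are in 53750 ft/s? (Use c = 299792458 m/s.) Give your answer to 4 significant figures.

1 foot per second = 1.01670 × 10^-9 times the speed of light.
Thus 53750 × 1.01670 × 10^-9 ≈ 5.465 × 10^-5 c.

5.465 × 10^-5 times the speed of light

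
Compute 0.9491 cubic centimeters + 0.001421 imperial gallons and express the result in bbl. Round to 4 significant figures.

0.9491 cm³ = 5.96966e-6 bbl and 0.001421 imp gal = 4.06321e-5 bbl.
5.96966e-6 + 4.06321e-5 ≈ 4.660e-5 bbl.

4.660e-5 bbl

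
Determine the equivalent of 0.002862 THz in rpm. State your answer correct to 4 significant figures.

1 terahertz = 6.00000 × 10^13 revolutions per minute.
0.002862 × 6.00000 × 10^13 ≈ 1.717 × 10^11 rpm.

1.717 × 10^11 rpm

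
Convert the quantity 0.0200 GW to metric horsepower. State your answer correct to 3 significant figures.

27200 PS

1 gigawatt = 1.35962e+6 metric horsepower.
Then 0.0200 × 1.35962e+6 ≈ 27200 PS.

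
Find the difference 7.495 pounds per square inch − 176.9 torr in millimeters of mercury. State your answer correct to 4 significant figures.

7.495 psi = 387.603 mmHg and 176.9 torr = 176.900 mmHg.
387.603 − 176.900 ≈ 210.7 mmHg.

210.7 mmHg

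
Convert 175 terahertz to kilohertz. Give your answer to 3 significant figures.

1.75 × 10^11 kHz

1 terahertz = 1.00000 × 10^9 kHz.
Then 175 × 1.00000 × 10^9 ≈ 1.75 × 10^11 kHz.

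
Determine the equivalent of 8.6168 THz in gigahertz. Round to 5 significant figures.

8616.8 GHz

1 THz = 1000.00 gigahertz.
Thus 8.6168 × 1000.00 ≈ 8616.8 GHz.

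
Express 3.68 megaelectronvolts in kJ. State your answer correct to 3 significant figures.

5.90e-16 kJ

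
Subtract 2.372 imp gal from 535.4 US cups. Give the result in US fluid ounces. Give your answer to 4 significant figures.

3919 US fluid ounces

535.4 US cup = 4283.20 US fl oz and 2.372 imp gal = 364.628 US fl oz.
4283.20 − 364.628 ≈ 3919 US fl oz.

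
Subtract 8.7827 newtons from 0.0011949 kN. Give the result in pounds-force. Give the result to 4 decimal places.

-1.7058 pounds-force

0.0011949 kN = 0.268624 lbf and 8.7827 N = 1.97443 lbf.
0.268624 − 1.97443 ≈ -1.7058 lbf.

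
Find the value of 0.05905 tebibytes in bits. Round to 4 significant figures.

1 tebibyte = 8.79609 × 10^12 bit.
0.05905 × 8.79609 × 10^12 ≈ 5.194 × 10^11 bit.

5.194 × 10^11 bit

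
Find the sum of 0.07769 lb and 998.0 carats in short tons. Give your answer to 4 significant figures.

0.0002589 short tons

0.07769 lb = 3.88450e-5 short ton and 998.0 ct = 0.000220021 short ton.
3.88450e-5 + 0.000220021 ≈ 0.0002589 short ton.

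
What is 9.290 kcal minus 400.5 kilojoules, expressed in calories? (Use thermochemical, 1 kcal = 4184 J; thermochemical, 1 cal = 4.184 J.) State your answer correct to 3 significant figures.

9.290 kcal = 9290.00 cal and 400.5 kJ = 95721.8 cal.
9290.00 − 95721.8 ≈ -86400 cal.

-86400 cal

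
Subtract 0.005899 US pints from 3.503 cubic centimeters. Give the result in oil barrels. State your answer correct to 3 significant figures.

4.48 × 10^-6 oil barrels

3.503 cm³ = 2.20332 × 10^-5 bbl and 0.005899 US pt = 1.75565 × 10^-5 bbl.
2.20332 × 10^-5 − 1.75565 × 10^-5 ≈ 4.48 × 10^-6 bbl.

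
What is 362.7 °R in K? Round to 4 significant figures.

201.5 kelvins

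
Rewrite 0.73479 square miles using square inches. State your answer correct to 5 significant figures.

2.9498e+9 in²

1 square mile = 4.01449e+9 square inches.
Then 0.73479 × 4.01449e+9 ≈ 2.9498e+9 in².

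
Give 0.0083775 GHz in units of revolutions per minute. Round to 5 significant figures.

5.0265e+8 revolutions per minute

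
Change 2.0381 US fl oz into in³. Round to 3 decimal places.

1 US fl oz = 1.80469 cubic inches.
2.0381 × 1.80469 ≈ 3.678 in³.

3.678 in³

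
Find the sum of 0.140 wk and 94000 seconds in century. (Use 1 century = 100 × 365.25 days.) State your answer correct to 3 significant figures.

0.140 wk = 2.68309e-5 century and 94000 s = 2.97868e-5 century.
2.68309e-5 + 2.97868e-5 ≈ 5.66e-5 century.

5.66e-5 centuries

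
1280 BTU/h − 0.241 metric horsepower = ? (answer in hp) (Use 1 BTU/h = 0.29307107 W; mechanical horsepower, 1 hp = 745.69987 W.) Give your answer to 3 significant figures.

0.265 hp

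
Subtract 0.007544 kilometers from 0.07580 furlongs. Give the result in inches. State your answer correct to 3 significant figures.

0.07580 furlong = 600.336 in and 0.007544 km = 297.008 in.
600.336 − 297.008 ≈ 303 in.

303 in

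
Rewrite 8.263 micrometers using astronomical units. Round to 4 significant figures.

5.523 × 10^-17 astronomical units

1 micrometer = 6.68459 × 10^-18 au.
8.263 × 6.68459 × 10^-18 ≈ 5.523 × 10^-17 au.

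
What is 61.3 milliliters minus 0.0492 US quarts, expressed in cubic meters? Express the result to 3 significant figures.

61.3 mL = 6.13000e-5 m³ and 0.0492 US qt = 4.65606e-5 m³.
6.13000e-5 − 4.65606e-5 ≈ 1.47e-5 m³.

1.47e-5 cubic meters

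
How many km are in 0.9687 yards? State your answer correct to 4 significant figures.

0.0008858 km

1 yard = 0.000914400 kilometers.
0.9687 × 0.000914400 ≈ 0.0008858 km.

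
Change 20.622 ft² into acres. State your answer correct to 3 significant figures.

0.000473 acre

1 ft² = 2.29568 × 10^-5 acre.
So 20.622 × 2.29568 × 10^-5 ≈ 0.000473 acre.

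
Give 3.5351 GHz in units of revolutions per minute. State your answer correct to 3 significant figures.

2.12 × 10^11 rpm

1 GHz = 6.00000 × 10^10 revolutions per minute.
3.5351 × 6.00000 × 10^10 ≈ 2.12 × 10^11 rpm.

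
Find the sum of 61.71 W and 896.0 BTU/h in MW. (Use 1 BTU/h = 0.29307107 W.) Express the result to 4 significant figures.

61.71 W = 6.17100 × 10^-5 MW and 896.0 BTU/h = 0.000262592 MW.
6.17100 × 10^-5 + 0.000262592 ≈ 0.0003243 MW.

0.0003243 MW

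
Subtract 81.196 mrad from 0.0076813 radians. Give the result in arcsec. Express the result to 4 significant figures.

0.0076813 rad = 1584.38 arcsec and 81.196 mrad = 16747.9 arcsec.
1584.38 − 16747.9 ≈ -15160 arcsec.

-15160 arcsec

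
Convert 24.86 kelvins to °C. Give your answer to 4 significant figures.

-248.3 °C

K = °C + 273.15.
Applying the formula gives -248.3 °C.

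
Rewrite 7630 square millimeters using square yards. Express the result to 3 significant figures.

0.00913 square yards

1 square millimeter = 1.19599 × 10^-6 yd².
Thus 7630 × 1.19599 × 10^-6 ≈ 0.00913 yd².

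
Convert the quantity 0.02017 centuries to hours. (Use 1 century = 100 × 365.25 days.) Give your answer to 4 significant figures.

1 century = 876600 h.
So 0.02017 × 876600 ≈ 17680 h.

17680 h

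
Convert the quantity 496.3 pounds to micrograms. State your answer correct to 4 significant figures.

2.251e+11 micrograms

1 pound = 4.53592e+8 μg.
Thus 496.3 × 4.53592e+8 ≈ 2.251e+11 μg.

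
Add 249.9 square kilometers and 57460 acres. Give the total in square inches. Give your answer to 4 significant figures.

7.478 × 10^11 square inches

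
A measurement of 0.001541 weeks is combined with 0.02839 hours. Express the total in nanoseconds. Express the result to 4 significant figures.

1.034e+12 nanoseconds

0.001541 wk = 9.31997e+11 ns and 0.02839 h = 1.02204e+11 ns.
9.31997e+11 + 1.02204e+11 ≈ 1.034e+12 ns.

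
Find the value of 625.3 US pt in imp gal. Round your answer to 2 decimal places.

65.08 imperial gallons

1 US pint = 0.104084 imperial gallons.
Thus 625.3 × 0.104084 ≈ 65.08 imp gal.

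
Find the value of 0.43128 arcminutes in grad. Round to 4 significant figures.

0.007987 gradians

1 arcminute = 0.0185185 grad.
So 0.43128 × 0.0185185 ≈ 0.007987 grad.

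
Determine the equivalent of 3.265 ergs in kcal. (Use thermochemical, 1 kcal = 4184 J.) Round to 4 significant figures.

1 erg = 2.39006 × 10^-11 kilocalories.
3.265 × 2.39006 × 10^-11 ≈ 7.804 × 10^-11 kcal.

7.804 × 10^-11 kcal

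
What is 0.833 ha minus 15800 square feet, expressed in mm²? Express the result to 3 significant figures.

6.86e+9 square millimeters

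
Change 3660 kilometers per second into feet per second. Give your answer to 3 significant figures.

1.20 × 10^7 feet per second

1 kilometer per second = 3280.84 ft/s.
So 3660 × 3280.84 ≈ 1.20 × 10^7 ft/s.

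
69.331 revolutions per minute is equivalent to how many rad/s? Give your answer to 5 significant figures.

7.2603 radians per second

1 rpm = 0.104720 rad/s.
So 69.331 × 0.104720 ≈ 7.2603 rad/s.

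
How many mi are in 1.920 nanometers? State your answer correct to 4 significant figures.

1.193e-12 mi

1 nm = 6.21371e-13 mi.
1.920 × 6.21371e-13 ≈ 1.193e-12 mi.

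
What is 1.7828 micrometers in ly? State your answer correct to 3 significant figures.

1.88 × 10^-22 ly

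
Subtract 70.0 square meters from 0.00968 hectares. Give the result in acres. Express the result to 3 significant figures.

0.00968 ha = 0.0239198 acre and 70.0 m² = 0.0172974 acre.
0.0239198 − 0.0172974 ≈ 0.00662 acre.

0.00662 acres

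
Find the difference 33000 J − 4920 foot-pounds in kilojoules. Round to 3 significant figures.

33000 J = 33.0000 kJ and 4920 ft·lbf = 6.67062 kJ.
33.0000 − 6.67062 ≈ 26.3 kJ.

26.3 kJ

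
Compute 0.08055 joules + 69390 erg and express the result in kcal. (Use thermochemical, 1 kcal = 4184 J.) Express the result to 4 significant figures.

0.08055 J = 1.92519e-5 kcal and 69390 erg = 1.65846e-6 kcal.
1.92519e-5 + 1.65846e-6 ≈ 2.091e-5 kcal.

2.091e-5 kilocalories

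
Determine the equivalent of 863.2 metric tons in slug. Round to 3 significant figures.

59100 slug

1 metric ton = 68.5218 slugs.
Then 863.2 × 68.5218 ≈ 59100 slug.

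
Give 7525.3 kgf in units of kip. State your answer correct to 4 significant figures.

16.59 kip

1 kgf = 0.00220462 kips.
Thus 7525.3 × 0.00220462 ≈ 16.59 kip.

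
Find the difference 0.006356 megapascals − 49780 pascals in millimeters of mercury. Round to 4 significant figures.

0.006356 MPa = 47.6739 mmHg and 49780 Pa = 373.381 mmHg.
47.6739 − 373.381 ≈ -325.7 mmHg.

-325.7 millimeters of mercury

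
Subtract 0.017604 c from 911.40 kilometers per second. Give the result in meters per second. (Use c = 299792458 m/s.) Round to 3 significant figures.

911.40 km/s = 911400 m/s and 0.017604 c = 5.27755e+6 m/s.
911400 − 5.27755e+6 ≈ -4.37e+6 m/s.

-4.37e+6 meters per second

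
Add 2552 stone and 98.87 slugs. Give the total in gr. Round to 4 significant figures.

2.724 × 10^8 gr

2552 st = 2.50096 × 10^8 gr and 98.87 slug = 2.22673 × 10^7 gr.
2.50096 × 10^8 + 2.22673 × 10^7 ≈ 2.724 × 10^8 gr.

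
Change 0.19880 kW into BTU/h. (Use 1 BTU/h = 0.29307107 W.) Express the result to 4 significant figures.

678.3 BTU/h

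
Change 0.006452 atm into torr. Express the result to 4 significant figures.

1 atmosphere = 760.000 torr.
Then 0.006452 × 760.000 ≈ 4.904 torr.

4.904 torr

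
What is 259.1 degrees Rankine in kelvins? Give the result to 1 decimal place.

143.9 K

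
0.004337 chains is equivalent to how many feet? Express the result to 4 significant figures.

0.2862 feet

1 chain = 66.0000 ft.
So 0.004337 × 66.0000 ≈ 0.2862 ft.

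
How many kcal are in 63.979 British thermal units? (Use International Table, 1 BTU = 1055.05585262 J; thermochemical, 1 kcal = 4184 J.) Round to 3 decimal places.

1 BTU = 0.252164 kcal.
So 63.979 × 0.252164 ≈ 16.133 kcal.

16.133 kcal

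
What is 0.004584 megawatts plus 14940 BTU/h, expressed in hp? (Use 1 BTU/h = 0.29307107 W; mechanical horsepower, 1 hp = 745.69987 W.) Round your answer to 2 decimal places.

0.004584 MW = 6.14725 hp and 14940 BTU/h = 5.87164 hp.
6.14725 + 5.87164 ≈ 12.02 hp.

12.02 horsepower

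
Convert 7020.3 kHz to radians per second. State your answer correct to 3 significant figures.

4.41 × 10^7 rad/s

1 kilohertz = 6283.19 rad/s.
7020.3 × 6283.19 ≈ 4.41 × 10^7 rad/s.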